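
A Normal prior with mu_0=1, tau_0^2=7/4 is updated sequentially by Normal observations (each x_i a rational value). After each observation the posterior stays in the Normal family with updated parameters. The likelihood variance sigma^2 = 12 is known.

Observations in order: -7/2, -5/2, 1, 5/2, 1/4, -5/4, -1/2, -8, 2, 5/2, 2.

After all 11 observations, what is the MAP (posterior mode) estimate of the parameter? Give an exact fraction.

19/250

obs 1: x=-7/2 → posterior Normal(47/110, 84/55)
obs 2: x=-5/2 → posterior Normal(3/31, 42/31)
obs 3: x=1 → posterior Normal(13/69, 28/23)
obs 4: x=5/2 → posterior Normal(61/152, 21/19)
obs 5: x=1/4 → posterior Normal(129/332, 84/83)
obs 6: x=-5/4 → posterior Normal(47/180, 14/15)
obs 7: x=-1/2 → posterior Normal(20/97, 84/97)
obs 8: x=-8 → posterior Normal(-9/26, 21/26)
obs 9: x=2 → posterior Normal(-22/111, 28/37)
obs 10: x=5/2 → posterior Normal(-9/236, 42/59)
obs 11: x=2 → posterior Normal(19/250, 84/125)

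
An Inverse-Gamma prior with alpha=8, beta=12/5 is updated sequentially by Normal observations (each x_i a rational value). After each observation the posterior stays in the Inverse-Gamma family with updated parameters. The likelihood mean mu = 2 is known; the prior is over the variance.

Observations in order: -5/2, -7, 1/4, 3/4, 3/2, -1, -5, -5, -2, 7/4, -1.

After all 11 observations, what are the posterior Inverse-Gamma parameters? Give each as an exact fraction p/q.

alpha=27/2, beta=19439/160

obs 1: x=-5/2 → posterior Inverse-Gamma(17/2, 501/40)
obs 2: x=-7 → posterior Inverse-Gamma(9, 2121/40)
obs 3: x=1/4 → posterior Inverse-Gamma(19/2, 8729/160)
obs 4: x=3/4 → posterior Inverse-Gamma(10, 4427/80)
obs 5: x=3/2 → posterior Inverse-Gamma(21/2, 4437/80)
obs 6: x=-1 → posterior Inverse-Gamma(11, 4797/80)
obs 7: x=-5 → posterior Inverse-Gamma(23/2, 6757/80)
obs 8: x=-5 → posterior Inverse-Gamma(12, 8717/80)
obs 9: x=-2 → posterior Inverse-Gamma(25/2, 9357/80)
obs 10: x=7/4 → posterior Inverse-Gamma(13, 18719/160)
obs 11: x=-1 → posterior Inverse-Gamma(27/2, 19439/160)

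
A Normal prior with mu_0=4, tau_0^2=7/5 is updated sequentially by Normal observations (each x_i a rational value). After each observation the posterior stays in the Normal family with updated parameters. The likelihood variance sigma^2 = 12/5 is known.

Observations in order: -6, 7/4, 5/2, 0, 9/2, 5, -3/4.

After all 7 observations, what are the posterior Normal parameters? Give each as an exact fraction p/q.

obs 1: x=-6 → posterior Normal(6/19, 84/95)
obs 2: x=7/4 → posterior Normal(73/104, 42/65)
obs 3: x=5/2 → posterior Normal(13/12, 28/55)
obs 4: x=0 → posterior Normal(143/160, 21/50)
obs 5: x=9/2 → posterior Normal(269/188, 84/235)
obs 6: x=5 → posterior Normal(409/216, 14/45)
obs 7: x=-3/4 → posterior Normal(97/61, 84/305)

mu_0=97/61, tau_0^2=84/305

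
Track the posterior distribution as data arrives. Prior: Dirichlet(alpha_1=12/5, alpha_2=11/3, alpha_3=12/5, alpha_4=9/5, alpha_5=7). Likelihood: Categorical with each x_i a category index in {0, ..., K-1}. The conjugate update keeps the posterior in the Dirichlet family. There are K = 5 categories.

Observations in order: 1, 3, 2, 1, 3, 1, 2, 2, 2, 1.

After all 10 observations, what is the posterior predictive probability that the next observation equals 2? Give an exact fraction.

96/409

obs 1: x=1 → posterior Dirichlet(12/5, 14/3, 12/5, 9/5, 7)
obs 2: x=3 → posterior Dirichlet(12/5, 14/3, 12/5, 14/5, 7)
obs 3: x=2 → posterior Dirichlet(12/5, 14/3, 17/5, 14/5, 7)
obs 4: x=1 → posterior Dirichlet(12/5, 17/3, 17/5, 14/5, 7)
obs 5: x=3 → posterior Dirichlet(12/5, 17/3, 17/5, 19/5, 7)
obs 6: x=1 → posterior Dirichlet(12/5, 20/3, 17/5, 19/5, 7)
obs 7: x=2 → posterior Dirichlet(12/5, 20/3, 22/5, 19/5, 7)
obs 8: x=2 → posterior Dirichlet(12/5, 20/3, 27/5, 19/5, 7)
obs 9: x=2 → posterior Dirichlet(12/5, 20/3, 32/5, 19/5, 7)
obs 10: x=1 → posterior Dirichlet(12/5, 23/3, 32/5, 19/5, 7)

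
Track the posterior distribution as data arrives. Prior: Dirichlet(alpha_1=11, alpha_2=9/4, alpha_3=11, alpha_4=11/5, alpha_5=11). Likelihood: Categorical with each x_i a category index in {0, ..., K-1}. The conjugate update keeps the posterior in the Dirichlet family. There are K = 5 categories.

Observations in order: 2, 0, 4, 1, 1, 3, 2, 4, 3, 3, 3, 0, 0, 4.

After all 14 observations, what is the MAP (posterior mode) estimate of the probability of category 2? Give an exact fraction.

240/929

obs 1: x=2 → posterior Dirichlet(11, 9/4, 12, 11/5, 11)
obs 2: x=0 → posterior Dirichlet(12, 9/4, 12, 11/5, 11)
obs 3: x=4 → posterior Dirichlet(12, 9/4, 12, 11/5, 12)
obs 4: x=1 → posterior Dirichlet(12, 13/4, 12, 11/5, 12)
obs 5: x=1 → posterior Dirichlet(12, 17/4, 12, 11/5, 12)
obs 6: x=3 → posterior Dirichlet(12, 17/4, 12, 16/5, 12)
obs 7: x=2 → posterior Dirichlet(12, 17/4, 13, 16/5, 12)
obs 8: x=4 → posterior Dirichlet(12, 17/4, 13, 16/5, 13)
obs 9: x=3 → posterior Dirichlet(12, 17/4, 13, 21/5, 13)
obs 10: x=3 → posterior Dirichlet(12, 17/4, 13, 26/5, 13)
obs 11: x=3 → posterior Dirichlet(12, 17/4, 13, 31/5, 13)
obs 12: x=0 → posterior Dirichlet(13, 17/4, 13, 31/5, 13)
obs 13: x=0 → posterior Dirichlet(14, 17/4, 13, 31/5, 13)
obs 14: x=4 → posterior Dirichlet(14, 17/4, 13, 31/5, 14)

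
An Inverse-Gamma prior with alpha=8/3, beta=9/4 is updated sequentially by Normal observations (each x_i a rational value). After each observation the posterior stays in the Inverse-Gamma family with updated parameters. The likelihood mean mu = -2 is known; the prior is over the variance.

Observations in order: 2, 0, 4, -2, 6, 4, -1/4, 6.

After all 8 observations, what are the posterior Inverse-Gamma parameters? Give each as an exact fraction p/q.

alpha=20/3, beta=3641/32

obs 1: x=2 → posterior Inverse-Gamma(19/6, 41/4)
obs 2: x=0 → posterior Inverse-Gamma(11/3, 49/4)
obs 3: x=4 → posterior Inverse-Gamma(25/6, 121/4)
obs 4: x=-2 → posterior Inverse-Gamma(14/3, 121/4)
obs 5: x=6 → posterior Inverse-Gamma(31/6, 249/4)
obs 6: x=4 → posterior Inverse-Gamma(17/3, 321/4)
obs 7: x=-1/4 → posterior Inverse-Gamma(37/6, 2617/32)
obs 8: x=6 → posterior Inverse-Gamma(20/3, 3641/32)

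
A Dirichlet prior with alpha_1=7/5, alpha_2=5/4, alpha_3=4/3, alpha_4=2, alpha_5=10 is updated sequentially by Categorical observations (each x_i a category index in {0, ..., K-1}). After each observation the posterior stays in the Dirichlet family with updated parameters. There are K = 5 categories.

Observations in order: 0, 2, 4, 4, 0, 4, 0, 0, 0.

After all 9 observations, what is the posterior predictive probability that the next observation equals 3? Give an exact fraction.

120/1499

obs 1: x=0 → posterior Dirichlet(12/5, 5/4, 4/3, 2, 10)
obs 2: x=2 → posterior Dirichlet(12/5, 5/4, 7/3, 2, 10)
obs 3: x=4 → posterior Dirichlet(12/5, 5/4, 7/3, 2, 11)
obs 4: x=4 → posterior Dirichlet(12/5, 5/4, 7/3, 2, 12)
obs 5: x=0 → posterior Dirichlet(17/5, 5/4, 7/3, 2, 12)
obs 6: x=4 → posterior Dirichlet(17/5, 5/4, 7/3, 2, 13)
obs 7: x=0 → posterior Dirichlet(22/5, 5/4, 7/3, 2, 13)
obs 8: x=0 → posterior Dirichlet(27/5, 5/4, 7/3, 2, 13)
obs 9: x=0 → posterior Dirichlet(32/5, 5/4, 7/3, 2, 13)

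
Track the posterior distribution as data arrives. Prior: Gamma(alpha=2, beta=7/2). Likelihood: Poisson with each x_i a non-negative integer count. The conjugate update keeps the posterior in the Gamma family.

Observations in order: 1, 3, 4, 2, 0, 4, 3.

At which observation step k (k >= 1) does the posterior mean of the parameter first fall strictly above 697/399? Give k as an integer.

obs 1: x=1 → posterior Gamma(3, 9/2)
obs 2: x=3 → posterior Gamma(6, 11/2)
obs 3: x=4 → posterior Gamma(10, 13/2)
obs 4: x=2 → posterior Gamma(12, 15/2)
obs 5: x=0 → posterior Gamma(12, 17/2)
obs 6: x=4 → posterior Gamma(16, 19/2)
obs 7: x=3 → posterior Gamma(19, 21/2)

k = 7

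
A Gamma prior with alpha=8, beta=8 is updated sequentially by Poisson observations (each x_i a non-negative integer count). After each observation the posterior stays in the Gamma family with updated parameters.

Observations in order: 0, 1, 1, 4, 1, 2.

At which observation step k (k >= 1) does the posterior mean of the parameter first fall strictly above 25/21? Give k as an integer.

obs 1: x=0 → posterior Gamma(8, 9)
obs 2: x=1 → posterior Gamma(9, 10)
obs 3: x=1 → posterior Gamma(10, 11)
obs 4: x=4 → posterior Gamma(14, 12)
obs 5: x=1 → posterior Gamma(15, 13)
obs 6: x=2 → posterior Gamma(17, 14)

k = 6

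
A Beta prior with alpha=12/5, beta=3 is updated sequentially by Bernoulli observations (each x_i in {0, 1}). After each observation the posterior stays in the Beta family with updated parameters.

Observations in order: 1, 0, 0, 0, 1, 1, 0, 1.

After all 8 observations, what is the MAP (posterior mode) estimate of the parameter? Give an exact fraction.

obs 1: x=1 → posterior Beta(17/5, 3)
obs 2: x=0 → posterior Beta(17/5, 4)
obs 3: x=0 → posterior Beta(17/5, 5)
obs 4: x=0 → posterior Beta(17/5, 6)
obs 5: x=1 → posterior Beta(22/5, 6)
obs 6: x=1 → posterior Beta(27/5, 6)
obs 7: x=0 → posterior Beta(27/5, 7)
obs 8: x=1 → posterior Beta(32/5, 7)

9/19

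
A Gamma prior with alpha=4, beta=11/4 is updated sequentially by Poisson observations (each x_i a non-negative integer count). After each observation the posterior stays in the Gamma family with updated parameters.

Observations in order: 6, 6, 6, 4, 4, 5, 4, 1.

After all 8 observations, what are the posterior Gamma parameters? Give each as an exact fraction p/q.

obs 1: x=6 → posterior Gamma(10, 15/4)
obs 2: x=6 → posterior Gamma(16, 19/4)
obs 3: x=6 → posterior Gamma(22, 23/4)
obs 4: x=4 → posterior Gamma(26, 27/4)
obs 5: x=4 → posterior Gamma(30, 31/4)
obs 6: x=5 → posterior Gamma(35, 35/4)
obs 7: x=4 → posterior Gamma(39, 39/4)
obs 8: x=1 → posterior Gamma(40, 43/4)

alpha=40, beta=43/4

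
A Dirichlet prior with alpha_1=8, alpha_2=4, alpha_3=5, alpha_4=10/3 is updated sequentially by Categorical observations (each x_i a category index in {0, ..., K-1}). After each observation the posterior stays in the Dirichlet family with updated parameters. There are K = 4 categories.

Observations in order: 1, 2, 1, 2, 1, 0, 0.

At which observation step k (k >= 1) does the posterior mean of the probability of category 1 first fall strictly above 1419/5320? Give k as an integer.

obs 1: x=1 → posterior Dirichlet(8, 5, 5, 10/3)
obs 2: x=2 → posterior Dirichlet(8, 5, 6, 10/3)
obs 3: x=1 → posterior Dirichlet(8, 6, 6, 10/3)
obs 4: x=2 → posterior Dirichlet(8, 6, 7, 10/3)
obs 5: x=1 → posterior Dirichlet(8, 7, 7, 10/3)
obs 6: x=0 → posterior Dirichlet(9, 7, 7, 10/3)
obs 7: x=0 → posterior Dirichlet(10, 7, 7, 10/3)

k = 5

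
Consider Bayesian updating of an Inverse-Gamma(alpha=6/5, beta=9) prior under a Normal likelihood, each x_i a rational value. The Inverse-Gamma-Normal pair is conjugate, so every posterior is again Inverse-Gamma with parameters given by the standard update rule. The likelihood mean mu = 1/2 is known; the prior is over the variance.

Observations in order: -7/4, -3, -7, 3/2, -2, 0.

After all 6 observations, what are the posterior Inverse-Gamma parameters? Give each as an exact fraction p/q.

obs 1: x=-7/4 → posterior Inverse-Gamma(17/10, 369/32)
obs 2: x=-3 → posterior Inverse-Gamma(11/5, 565/32)
obs 3: x=-7 → posterior Inverse-Gamma(27/10, 1465/32)
obs 4: x=3/2 → posterior Inverse-Gamma(16/5, 1481/32)
obs 5: x=-2 → posterior Inverse-Gamma(37/10, 1581/32)
obs 6: x=0 → posterior Inverse-Gamma(21/5, 1585/32)

alpha=21/5, beta=1585/32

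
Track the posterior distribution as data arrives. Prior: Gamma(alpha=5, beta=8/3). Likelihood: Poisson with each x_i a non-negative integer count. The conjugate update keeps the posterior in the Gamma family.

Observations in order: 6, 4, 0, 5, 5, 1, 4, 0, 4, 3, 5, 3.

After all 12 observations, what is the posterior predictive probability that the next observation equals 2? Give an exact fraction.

obs 1: x=6 → posterior Gamma(11, 11/3)
obs 2: x=4 → posterior Gamma(15, 14/3)
obs 3: x=0 → posterior Gamma(15, 17/3)
obs 4: x=5 → posterior Gamma(20, 20/3)
obs 5: x=5 → posterior Gamma(25, 23/3)
obs 6: x=1 → posterior Gamma(26, 26/3)
obs 7: x=4 → posterior Gamma(30, 29/3)
obs 8: x=0 → posterior Gamma(30, 32/3)
obs 9: x=4 → posterior Gamma(34, 35/3)
obs 10: x=3 → posterior Gamma(37, 38/3)
obs 11: x=5 → posterior Gamma(42, 41/3)
obs 12: x=3 → posterior Gamma(45, 44/3)

840530159324551636587023970975390041904365667796336209334294667762374079938560/3877924263464448622666648186154330754898344901344205917642325627886496385062863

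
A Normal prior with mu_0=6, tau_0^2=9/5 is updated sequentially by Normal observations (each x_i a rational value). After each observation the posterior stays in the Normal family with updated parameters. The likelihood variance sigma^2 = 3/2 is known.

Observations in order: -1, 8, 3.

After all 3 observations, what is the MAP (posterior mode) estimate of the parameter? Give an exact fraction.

90/23

obs 1: x=-1 → posterior Normal(24/11, 9/11)
obs 2: x=8 → posterior Normal(72/17, 9/17)
obs 3: x=3 → posterior Normal(90/23, 9/23)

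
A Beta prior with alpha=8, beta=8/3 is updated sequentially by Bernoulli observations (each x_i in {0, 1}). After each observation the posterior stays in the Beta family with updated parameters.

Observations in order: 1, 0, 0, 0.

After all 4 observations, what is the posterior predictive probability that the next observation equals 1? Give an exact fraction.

27/44

obs 1: x=1 → posterior Beta(9, 8/3)
obs 2: x=0 → posterior Beta(9, 11/3)
obs 3: x=0 → posterior Beta(9, 14/3)
obs 4: x=0 → posterior Beta(9, 17/3)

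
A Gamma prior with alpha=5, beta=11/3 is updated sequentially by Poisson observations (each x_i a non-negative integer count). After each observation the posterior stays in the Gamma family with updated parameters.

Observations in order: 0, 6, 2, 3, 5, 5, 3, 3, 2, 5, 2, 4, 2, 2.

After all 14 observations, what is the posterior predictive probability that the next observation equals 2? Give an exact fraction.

obs 1: x=0 → posterior Gamma(5, 14/3)
obs 2: x=6 → posterior Gamma(11, 17/3)
obs 3: x=2 → posterior Gamma(13, 20/3)
obs 4: x=3 → posterior Gamma(16, 23/3)
obs 5: x=5 → posterior Gamma(21, 26/3)
obs 6: x=5 → posterior Gamma(26, 29/3)
obs 7: x=3 → posterior Gamma(29, 32/3)
obs 8: x=3 → posterior Gamma(32, 35/3)
obs 9: x=2 → posterior Gamma(34, 38/3)
obs 10: x=5 → posterior Gamma(39, 41/3)
obs 11: x=2 → posterior Gamma(41, 44/3)
obs 12: x=4 → posterior Gamma(45, 47/3)
obs 13: x=2 → posterior Gamma(47, 50/3)
obs 14: x=2 → posterior Gamma(49, 53/3)

694544583166743602805388095735046221094763038394524895252096095016864261767920136019925/2933548665749536827007329141701423648360994344259025235372209867915298505959515980038144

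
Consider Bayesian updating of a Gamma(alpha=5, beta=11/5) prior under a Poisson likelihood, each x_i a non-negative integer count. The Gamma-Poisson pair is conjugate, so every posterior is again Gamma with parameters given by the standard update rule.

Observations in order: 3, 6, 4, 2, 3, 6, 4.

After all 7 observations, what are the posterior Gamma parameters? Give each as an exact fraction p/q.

alpha=33, beta=46/5

obs 1: x=3 → posterior Gamma(8, 16/5)
obs 2: x=6 → posterior Gamma(14, 21/5)
obs 3: x=4 → posterior Gamma(18, 26/5)
obs 4: x=2 → posterior Gamma(20, 31/5)
obs 5: x=3 → posterior Gamma(23, 36/5)
obs 6: x=6 → posterior Gamma(29, 41/5)
obs 7: x=4 → posterior Gamma(33, 46/5)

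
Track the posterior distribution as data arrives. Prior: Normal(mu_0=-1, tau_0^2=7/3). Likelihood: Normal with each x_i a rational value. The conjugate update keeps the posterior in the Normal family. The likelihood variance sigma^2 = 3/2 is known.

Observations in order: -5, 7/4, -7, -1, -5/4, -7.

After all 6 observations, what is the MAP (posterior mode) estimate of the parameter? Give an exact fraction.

obs 1: x=-5 → posterior Normal(-79/23, 21/23)
obs 2: x=7/4 → posterior Normal(-109/74, 21/37)
obs 3: x=-7 → posterior Normal(-305/102, 7/17)
obs 4: x=-1 → posterior Normal(-333/130, 21/65)
obs 5: x=-5/4 → posterior Normal(-184/79, 21/79)
obs 6: x=-7 → posterior Normal(-94/31, 7/31)

-94/31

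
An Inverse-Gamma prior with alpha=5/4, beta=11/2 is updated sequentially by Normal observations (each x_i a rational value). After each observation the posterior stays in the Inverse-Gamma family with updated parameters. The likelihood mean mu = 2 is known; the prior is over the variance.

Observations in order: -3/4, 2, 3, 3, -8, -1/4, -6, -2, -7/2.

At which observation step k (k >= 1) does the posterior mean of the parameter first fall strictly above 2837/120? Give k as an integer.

obs 1: x=-3/4 → posterior Inverse-Gamma(7/4, 297/32)
obs 2: x=2 → posterior Inverse-Gamma(9/4, 297/32)
obs 3: x=3 → posterior Inverse-Gamma(11/4, 313/32)
obs 4: x=3 → posterior Inverse-Gamma(13/4, 329/32)
obs 5: x=-8 → posterior Inverse-Gamma(15/4, 1929/32)
obs 6: x=-1/4 → posterior Inverse-Gamma(17/4, 1005/16)
obs 7: x=-6 → posterior Inverse-Gamma(19/4, 1517/16)
obs 8: x=-2 → posterior Inverse-Gamma(21/4, 1645/16)
obs 9: x=-7/2 → posterior Inverse-Gamma(23/4, 1887/16)

k = 7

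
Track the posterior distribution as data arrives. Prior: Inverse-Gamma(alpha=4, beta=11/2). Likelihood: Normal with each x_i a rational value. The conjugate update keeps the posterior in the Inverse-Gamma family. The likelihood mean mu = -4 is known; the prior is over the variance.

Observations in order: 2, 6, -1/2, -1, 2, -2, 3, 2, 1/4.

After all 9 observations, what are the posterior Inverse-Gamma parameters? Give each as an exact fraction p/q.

obs 1: x=2 → posterior Inverse-Gamma(9/2, 47/2)
obs 2: x=6 → posterior Inverse-Gamma(5, 147/2)
obs 3: x=-1/2 → posterior Inverse-Gamma(11/2, 637/8)
obs 4: x=-1 → posterior Inverse-Gamma(6, 673/8)
obs 5: x=2 → posterior Inverse-Gamma(13/2, 817/8)
obs 6: x=-2 → posterior Inverse-Gamma(7, 833/8)
obs 7: x=3 → posterior Inverse-Gamma(15/2, 1029/8)
obs 8: x=2 → posterior Inverse-Gamma(8, 1173/8)
obs 9: x=1/4 → posterior Inverse-Gamma(17/2, 4981/32)

alpha=17/2, beta=4981/32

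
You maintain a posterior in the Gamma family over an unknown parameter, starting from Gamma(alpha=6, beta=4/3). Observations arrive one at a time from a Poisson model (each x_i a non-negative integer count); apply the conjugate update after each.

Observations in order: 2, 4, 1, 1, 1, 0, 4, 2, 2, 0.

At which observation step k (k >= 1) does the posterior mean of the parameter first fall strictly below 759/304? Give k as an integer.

k = 5

obs 1: x=2 → posterior Gamma(8, 7/3)
obs 2: x=4 → posterior Gamma(12, 10/3)
obs 3: x=1 → posterior Gamma(13, 13/3)
obs 4: x=1 → posterior Gamma(14, 16/3)
obs 5: x=1 → posterior Gamma(15, 19/3)
obs 6: x=0 → posterior Gamma(15, 22/3)
obs 7: x=4 → posterior Gamma(19, 25/3)
obs 8: x=2 → posterior Gamma(21, 28/3)
obs 9: x=2 → posterior Gamma(23, 31/3)
obs 10: x=0 → posterior Gamma(23, 34/3)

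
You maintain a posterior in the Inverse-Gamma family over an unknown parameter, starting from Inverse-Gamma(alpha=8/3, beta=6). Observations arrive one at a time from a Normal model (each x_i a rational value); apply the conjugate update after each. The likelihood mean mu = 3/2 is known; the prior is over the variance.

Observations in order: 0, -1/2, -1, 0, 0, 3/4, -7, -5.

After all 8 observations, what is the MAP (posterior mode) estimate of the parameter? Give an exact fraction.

obs 1: x=0 → posterior Inverse-Gamma(19/6, 57/8)
obs 2: x=-1/2 → posterior Inverse-Gamma(11/3, 73/8)
obs 3: x=-1 → posterior Inverse-Gamma(25/6, 49/4)
obs 4: x=0 → posterior Inverse-Gamma(14/3, 107/8)
obs 5: x=0 → posterior Inverse-Gamma(31/6, 29/2)
obs 6: x=3/4 → posterior Inverse-Gamma(17/3, 473/32)
obs 7: x=-7 → posterior Inverse-Gamma(37/6, 1629/32)
obs 8: x=-5 → posterior Inverse-Gamma(20/3, 2305/32)

6915/736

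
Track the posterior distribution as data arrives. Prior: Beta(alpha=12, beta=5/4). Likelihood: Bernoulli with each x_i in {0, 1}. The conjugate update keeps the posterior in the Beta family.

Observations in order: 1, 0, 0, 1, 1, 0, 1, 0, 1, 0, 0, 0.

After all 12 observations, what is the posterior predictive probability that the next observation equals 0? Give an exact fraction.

obs 1: x=1 → posterior Beta(13, 5/4)
obs 2: x=0 → posterior Beta(13, 9/4)
obs 3: x=0 → posterior Beta(13, 13/4)
obs 4: x=1 → posterior Beta(14, 13/4)
obs 5: x=1 → posterior Beta(15, 13/4)
obs 6: x=0 → posterior Beta(15, 17/4)
obs 7: x=1 → posterior Beta(16, 17/4)
obs 8: x=0 → posterior Beta(16, 21/4)
obs 9: x=1 → posterior Beta(17, 21/4)
obs 10: x=0 → posterior Beta(17, 25/4)
obs 11: x=0 → posterior Beta(17, 29/4)
obs 12: x=0 → posterior Beta(17, 33/4)

33/101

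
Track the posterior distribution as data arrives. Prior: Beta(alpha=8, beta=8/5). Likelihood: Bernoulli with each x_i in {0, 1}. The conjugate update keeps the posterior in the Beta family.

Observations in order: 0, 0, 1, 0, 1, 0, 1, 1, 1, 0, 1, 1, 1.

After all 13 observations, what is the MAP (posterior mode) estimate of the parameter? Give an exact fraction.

obs 1: x=0 → posterior Beta(8, 13/5)
obs 2: x=0 → posterior Beta(8, 18/5)
obs 3: x=1 → posterior Beta(9, 18/5)
obs 4: x=0 → posterior Beta(9, 23/5)
obs 5: x=1 → posterior Beta(10, 23/5)
obs 6: x=0 → posterior Beta(10, 28/5)
obs 7: x=1 → posterior Beta(11, 28/5)
obs 8: x=1 → posterior Beta(12, 28/5)
obs 9: x=1 → posterior Beta(13, 28/5)
obs 10: x=0 → posterior Beta(13, 33/5)
obs 11: x=1 → posterior Beta(14, 33/5)
obs 12: x=1 → posterior Beta(15, 33/5)
obs 13: x=1 → posterior Beta(16, 33/5)

75/103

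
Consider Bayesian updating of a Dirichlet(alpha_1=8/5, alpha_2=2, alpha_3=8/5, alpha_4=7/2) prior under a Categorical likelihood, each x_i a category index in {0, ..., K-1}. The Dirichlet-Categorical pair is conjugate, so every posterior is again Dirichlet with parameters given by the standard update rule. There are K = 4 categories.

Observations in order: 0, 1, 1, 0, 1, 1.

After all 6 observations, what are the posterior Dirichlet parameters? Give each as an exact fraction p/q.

alpha_1=18/5, alpha_2=6, alpha_3=8/5, alpha_4=7/2

obs 1: x=0 → posterior Dirichlet(13/5, 2, 8/5, 7/2)
obs 2: x=1 → posterior Dirichlet(13/5, 3, 8/5, 7/2)
obs 3: x=1 → posterior Dirichlet(13/5, 4, 8/5, 7/2)
obs 4: x=0 → posterior Dirichlet(18/5, 4, 8/5, 7/2)
obs 5: x=1 → posterior Dirichlet(18/5, 5, 8/5, 7/2)
obs 6: x=1 → posterior Dirichlet(18/5, 6, 8/5, 7/2)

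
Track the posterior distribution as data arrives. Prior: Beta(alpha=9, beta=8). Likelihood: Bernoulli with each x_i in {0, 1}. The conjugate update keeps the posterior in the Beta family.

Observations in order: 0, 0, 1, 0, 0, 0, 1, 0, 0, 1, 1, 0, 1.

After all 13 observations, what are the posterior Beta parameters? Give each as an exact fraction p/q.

obs 1: x=0 → posterior Beta(9, 9)
obs 2: x=0 → posterior Beta(9, 10)
obs 3: x=1 → posterior Beta(10, 10)
obs 4: x=0 → posterior Beta(10, 11)
obs 5: x=0 → posterior Beta(10, 12)
obs 6: x=0 → posterior Beta(10, 13)
obs 7: x=1 → posterior Beta(11, 13)
obs 8: x=0 → posterior Beta(11, 14)
obs 9: x=0 → posterior Beta(11, 15)
obs 10: x=1 → posterior Beta(12, 15)
obs 11: x=1 → posterior Beta(13, 15)
obs 12: x=0 → posterior Beta(13, 16)
obs 13: x=1 → posterior Beta(14, 16)

alpha=14, beta=16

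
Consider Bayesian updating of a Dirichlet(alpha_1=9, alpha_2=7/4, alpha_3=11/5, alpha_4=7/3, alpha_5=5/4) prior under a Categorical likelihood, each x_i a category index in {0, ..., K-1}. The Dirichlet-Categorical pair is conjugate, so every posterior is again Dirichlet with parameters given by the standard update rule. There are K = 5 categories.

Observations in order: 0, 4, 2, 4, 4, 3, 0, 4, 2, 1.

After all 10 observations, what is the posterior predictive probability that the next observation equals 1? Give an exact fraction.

165/1592

obs 1: x=0 → posterior Dirichlet(10, 7/4, 11/5, 7/3, 5/4)
obs 2: x=4 → posterior Dirichlet(10, 7/4, 11/5, 7/3, 9/4)
obs 3: x=2 → posterior Dirichlet(10, 7/4, 16/5, 7/3, 9/4)
obs 4: x=4 → posterior Dirichlet(10, 7/4, 16/5, 7/3, 13/4)
obs 5: x=4 → posterior Dirichlet(10, 7/4, 16/5, 7/3, 17/4)
obs 6: x=3 → posterior Dirichlet(10, 7/4, 16/5, 10/3, 17/4)
obs 7: x=0 → posterior Dirichlet(11, 7/4, 16/5, 10/3, 17/4)
obs 8: x=4 → posterior Dirichlet(11, 7/4, 16/5, 10/3, 21/4)
obs 9: x=2 → posterior Dirichlet(11, 7/4, 21/5, 10/3, 21/4)
obs 10: x=1 → posterior Dirichlet(11, 11/4, 21/5, 10/3, 21/4)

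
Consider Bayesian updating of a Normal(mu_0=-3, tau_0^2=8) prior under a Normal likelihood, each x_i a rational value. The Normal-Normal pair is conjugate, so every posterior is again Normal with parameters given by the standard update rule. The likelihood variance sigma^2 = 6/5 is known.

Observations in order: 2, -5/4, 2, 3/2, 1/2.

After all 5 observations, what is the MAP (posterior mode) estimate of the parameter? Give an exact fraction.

obs 1: x=2 → posterior Normal(31/23, 24/23)
obs 2: x=-5/4 → posterior Normal(6/43, 24/43)
obs 3: x=2 → posterior Normal(46/63, 8/21)
obs 4: x=3/2 → posterior Normal(76/83, 24/83)
obs 5: x=1/2 → posterior Normal(86/103, 24/103)

86/103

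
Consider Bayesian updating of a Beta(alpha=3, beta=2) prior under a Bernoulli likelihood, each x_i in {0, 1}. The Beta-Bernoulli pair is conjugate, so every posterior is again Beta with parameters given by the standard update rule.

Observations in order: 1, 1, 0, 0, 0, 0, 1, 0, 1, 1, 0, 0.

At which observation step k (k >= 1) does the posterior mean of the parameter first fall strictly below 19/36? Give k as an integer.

obs 1: x=1 → posterior Beta(4, 2)
obs 2: x=1 → posterior Beta(5, 2)
obs 3: x=0 → posterior Beta(5, 3)
obs 4: x=0 → posterior Beta(5, 4)
obs 5: x=0 → posterior Beta(5, 5)
obs 6: x=0 → posterior Beta(5, 6)
obs 7: x=1 → posterior Beta(6, 6)
obs 8: x=0 → posterior Beta(6, 7)
obs 9: x=1 → posterior Beta(7, 7)
obs 10: x=1 → posterior Beta(8, 7)
obs 11: x=0 → posterior Beta(8, 8)
obs 12: x=0 → posterior Beta(8, 9)

k = 5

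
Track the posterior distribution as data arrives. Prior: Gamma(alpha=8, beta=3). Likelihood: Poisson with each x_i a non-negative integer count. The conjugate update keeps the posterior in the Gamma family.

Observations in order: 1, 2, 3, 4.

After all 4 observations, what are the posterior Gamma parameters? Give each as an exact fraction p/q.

alpha=18, beta=7

obs 1: x=1 → posterior Gamma(9, 4)
obs 2: x=2 → posterior Gamma(11, 5)
obs 3: x=3 → posterior Gamma(14, 6)
obs 4: x=4 → posterior Gamma(18, 7)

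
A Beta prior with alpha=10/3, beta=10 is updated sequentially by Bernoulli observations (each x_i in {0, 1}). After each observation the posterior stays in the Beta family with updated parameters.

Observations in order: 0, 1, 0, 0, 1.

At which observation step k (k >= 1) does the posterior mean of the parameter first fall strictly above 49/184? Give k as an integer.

obs 1: x=0 → posterior Beta(10/3, 11)
obs 2: x=1 → posterior Beta(13/3, 11)
obs 3: x=0 → posterior Beta(13/3, 12)
obs 4: x=0 → posterior Beta(13/3, 13)
obs 5: x=1 → posterior Beta(16/3, 13)

k = 2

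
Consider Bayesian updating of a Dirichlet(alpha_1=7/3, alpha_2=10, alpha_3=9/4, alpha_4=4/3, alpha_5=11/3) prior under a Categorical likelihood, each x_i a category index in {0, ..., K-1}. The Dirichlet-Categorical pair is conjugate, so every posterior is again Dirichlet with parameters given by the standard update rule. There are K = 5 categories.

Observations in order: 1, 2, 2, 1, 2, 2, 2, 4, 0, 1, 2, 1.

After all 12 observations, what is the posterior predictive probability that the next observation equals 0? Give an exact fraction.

40/379

obs 1: x=1 → posterior Dirichlet(7/3, 11, 9/4, 4/3, 11/3)
obs 2: x=2 → posterior Dirichlet(7/3, 11, 13/4, 4/3, 11/3)
obs 3: x=2 → posterior Dirichlet(7/3, 11, 17/4, 4/3, 11/3)
obs 4: x=1 → posterior Dirichlet(7/3, 12, 17/4, 4/3, 11/3)
obs 5: x=2 → posterior Dirichlet(7/3, 12, 21/4, 4/3, 11/3)
obs 6: x=2 → posterior Dirichlet(7/3, 12, 25/4, 4/3, 11/3)
obs 7: x=2 → posterior Dirichlet(7/3, 12, 29/4, 4/3, 11/3)
obs 8: x=4 → posterior Dirichlet(7/3, 12, 29/4, 4/3, 14/3)
obs 9: x=0 → posterior Dirichlet(10/3, 12, 29/4, 4/3, 14/3)
obs 10: x=1 → posterior Dirichlet(10/3, 13, 29/4, 4/3, 14/3)
obs 11: x=2 → posterior Dirichlet(10/3, 13, 33/4, 4/3, 14/3)
obs 12: x=1 → posterior Dirichlet(10/3, 14, 33/4, 4/3, 14/3)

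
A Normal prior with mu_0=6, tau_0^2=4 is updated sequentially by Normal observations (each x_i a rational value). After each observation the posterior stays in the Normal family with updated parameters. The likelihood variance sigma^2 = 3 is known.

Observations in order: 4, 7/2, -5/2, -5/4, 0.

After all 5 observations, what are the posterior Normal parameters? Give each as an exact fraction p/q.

mu_0=33/23, tau_0^2=12/23

obs 1: x=4 → posterior Normal(34/7, 12/7)
obs 2: x=7/2 → posterior Normal(48/11, 12/11)
obs 3: x=-5/2 → posterior Normal(38/15, 4/5)
obs 4: x=-5/4 → posterior Normal(33/19, 12/19)
obs 5: x=0 → posterior Normal(33/23, 12/23)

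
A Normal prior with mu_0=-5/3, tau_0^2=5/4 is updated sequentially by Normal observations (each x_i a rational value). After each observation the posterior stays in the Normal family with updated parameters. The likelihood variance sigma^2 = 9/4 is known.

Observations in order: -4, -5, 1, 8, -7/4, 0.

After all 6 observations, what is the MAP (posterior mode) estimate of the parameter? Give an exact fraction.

-95/156

obs 1: x=-4 → posterior Normal(-5/2, 45/56)
obs 2: x=-5 → posterior Normal(-60/19, 45/76)
obs 3: x=1 → posterior Normal(-55/24, 15/32)
obs 4: x=8 → posterior Normal(-15/29, 45/116)
obs 5: x=-7/4 → posterior Normal(-95/136, 45/136)
obs 6: x=0 → posterior Normal(-95/156, 15/52)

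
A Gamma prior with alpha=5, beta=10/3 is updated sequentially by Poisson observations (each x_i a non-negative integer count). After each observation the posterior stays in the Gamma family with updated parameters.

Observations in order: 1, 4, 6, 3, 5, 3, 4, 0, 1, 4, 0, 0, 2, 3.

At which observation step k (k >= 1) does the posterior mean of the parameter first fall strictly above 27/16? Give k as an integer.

k = 2

obs 1: x=1 → posterior Gamma(6, 13/3)
obs 2: x=4 → posterior Gamma(10, 16/3)
obs 3: x=6 → posterior Gamma(16, 19/3)
obs 4: x=3 → posterior Gamma(19, 22/3)
obs 5: x=5 → posterior Gamma(24, 25/3)
obs 6: x=3 → posterior Gamma(27, 28/3)
obs 7: x=4 → posterior Gamma(31, 31/3)
obs 8: x=0 → posterior Gamma(31, 34/3)
obs 9: x=1 → posterior Gamma(32, 37/3)
obs 10: x=4 → posterior Gamma(36, 40/3)
obs 11: x=0 → posterior Gamma(36, 43/3)
obs 12: x=0 → posterior Gamma(36, 46/3)
obs 13: x=2 → posterior Gamma(38, 49/3)
obs 14: x=3 → posterior Gamma(41, 52/3)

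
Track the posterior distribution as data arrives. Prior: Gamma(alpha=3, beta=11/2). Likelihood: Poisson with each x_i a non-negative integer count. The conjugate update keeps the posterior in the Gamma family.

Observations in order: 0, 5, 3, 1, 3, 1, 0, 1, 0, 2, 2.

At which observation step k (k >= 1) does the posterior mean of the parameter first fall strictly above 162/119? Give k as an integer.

obs 1: x=0 → posterior Gamma(3, 13/2)
obs 2: x=5 → posterior Gamma(8, 15/2)
obs 3: x=3 → posterior Gamma(11, 17/2)
obs 4: x=1 → posterior Gamma(12, 19/2)
obs 5: x=3 → posterior Gamma(15, 21/2)
obs 6: x=1 → posterior Gamma(16, 23/2)
obs 7: x=0 → posterior Gamma(16, 25/2)
obs 8: x=1 → posterior Gamma(17, 27/2)
obs 9: x=0 → posterior Gamma(17, 29/2)
obs 10: x=2 → posterior Gamma(19, 31/2)
obs 11: x=2 → posterior Gamma(21, 33/2)

k = 5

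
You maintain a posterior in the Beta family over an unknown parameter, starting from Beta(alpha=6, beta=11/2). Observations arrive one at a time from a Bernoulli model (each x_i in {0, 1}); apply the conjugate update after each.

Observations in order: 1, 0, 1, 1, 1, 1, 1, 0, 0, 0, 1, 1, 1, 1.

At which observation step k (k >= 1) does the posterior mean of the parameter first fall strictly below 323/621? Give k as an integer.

k = 2

obs 1: x=1 → posterior Beta(7, 11/2)
obs 2: x=0 → posterior Beta(7, 13/2)
obs 3: x=1 → posterior Beta(8, 13/2)
obs 4: x=1 → posterior Beta(9, 13/2)
obs 5: x=1 → posterior Beta(10, 13/2)
obs 6: x=1 → posterior Beta(11, 13/2)
obs 7: x=1 → posterior Beta(12, 13/2)
obs 8: x=0 → posterior Beta(12, 15/2)
obs 9: x=0 → posterior Beta(12, 17/2)
obs 10: x=0 → posterior Beta(12, 19/2)
obs 11: x=1 → posterior Beta(13, 19/2)
obs 12: x=1 → posterior Beta(14, 19/2)
obs 13: x=1 → posterior Beta(15, 19/2)
obs 14: x=1 → posterior Beta(16, 19/2)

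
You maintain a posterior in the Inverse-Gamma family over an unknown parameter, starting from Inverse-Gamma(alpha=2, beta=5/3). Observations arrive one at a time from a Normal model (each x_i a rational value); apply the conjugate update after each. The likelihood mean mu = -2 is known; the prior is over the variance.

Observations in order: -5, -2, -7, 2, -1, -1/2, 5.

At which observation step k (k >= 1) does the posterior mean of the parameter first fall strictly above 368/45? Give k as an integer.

k = 4

obs 1: x=-5 → posterior Inverse-Gamma(5/2, 37/6)
obs 2: x=-2 → posterior Inverse-Gamma(3, 37/6)
obs 3: x=-7 → posterior Inverse-Gamma(7/2, 56/3)
obs 4: x=2 → posterior Inverse-Gamma(4, 80/3)
obs 5: x=-1 → posterior Inverse-Gamma(9/2, 163/6)
obs 6: x=-1/2 → posterior Inverse-Gamma(5, 679/24)
obs 7: x=5 → posterior Inverse-Gamma(11/2, 1267/24)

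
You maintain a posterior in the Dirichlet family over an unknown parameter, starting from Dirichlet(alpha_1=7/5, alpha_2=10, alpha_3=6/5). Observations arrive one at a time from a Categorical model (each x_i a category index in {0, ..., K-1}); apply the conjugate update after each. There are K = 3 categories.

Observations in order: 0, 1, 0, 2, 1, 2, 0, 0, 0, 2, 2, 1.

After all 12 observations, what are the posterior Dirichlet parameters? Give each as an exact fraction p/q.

obs 1: x=0 → posterior Dirichlet(12/5, 10, 6/5)
obs 2: x=1 → posterior Dirichlet(12/5, 11, 6/5)
obs 3: x=0 → posterior Dirichlet(17/5, 11, 6/5)
obs 4: x=2 → posterior Dirichlet(17/5, 11, 11/5)
obs 5: x=1 → posterior Dirichlet(17/5, 12, 11/5)
obs 6: x=2 → posterior Dirichlet(17/5, 12, 16/5)
obs 7: x=0 → posterior Dirichlet(22/5, 12, 16/5)
obs 8: x=0 → posterior Dirichlet(27/5, 12, 16/5)
obs 9: x=0 → posterior Dirichlet(32/5, 12, 16/5)
obs 10: x=2 → posterior Dirichlet(32/5, 12, 21/5)
obs 11: x=2 → posterior Dirichlet(32/5, 12, 26/5)
obs 12: x=1 → posterior Dirichlet(32/5, 13, 26/5)

alpha_1=32/5, alpha_2=13, alpha_3=26/5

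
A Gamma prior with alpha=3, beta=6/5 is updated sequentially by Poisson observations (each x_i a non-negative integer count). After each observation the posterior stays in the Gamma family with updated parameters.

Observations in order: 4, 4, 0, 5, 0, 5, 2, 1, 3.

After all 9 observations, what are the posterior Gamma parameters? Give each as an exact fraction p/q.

obs 1: x=4 → posterior Gamma(7, 11/5)
obs 2: x=4 → posterior Gamma(11, 16/5)
obs 3: x=0 → posterior Gamma(11, 21/5)
obs 4: x=5 → posterior Gamma(16, 26/5)
obs 5: x=0 → posterior Gamma(16, 31/5)
obs 6: x=5 → posterior Gamma(21, 36/5)
obs 7: x=2 → posterior Gamma(23, 41/5)
obs 8: x=1 → posterior Gamma(24, 46/5)
obs 9: x=3 → posterior Gamma(27, 51/5)

alpha=27, beta=51/5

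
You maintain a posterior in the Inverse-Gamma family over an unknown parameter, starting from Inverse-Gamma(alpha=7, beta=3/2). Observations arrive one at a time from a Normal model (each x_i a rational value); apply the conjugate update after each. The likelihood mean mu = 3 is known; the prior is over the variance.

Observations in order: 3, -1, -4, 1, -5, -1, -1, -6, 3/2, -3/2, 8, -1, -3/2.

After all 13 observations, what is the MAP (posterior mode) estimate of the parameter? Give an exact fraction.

obs 1: x=3 → posterior Inverse-Gamma(15/2, 3/2)
obs 2: x=-1 → posterior Inverse-Gamma(8, 19/2)
obs 3: x=-4 → posterior Inverse-Gamma(17/2, 34)
obs 4: x=1 → posterior Inverse-Gamma(9, 36)
obs 5: x=-5 → posterior Inverse-Gamma(19/2, 68)
obs 6: x=-1 → posterior Inverse-Gamma(10, 76)
obs 7: x=-1 → posterior Inverse-Gamma(21/2, 84)
obs 8: x=-6 → posterior Inverse-Gamma(11, 249/2)
obs 9: x=3/2 → posterior Inverse-Gamma(23/2, 1005/8)
obs 10: x=-3/2 → posterior Inverse-Gamma(12, 543/4)
obs 11: x=8 → posterior Inverse-Gamma(25/2, 593/4)
obs 12: x=-1 → posterior Inverse-Gamma(13, 625/4)
obs 13: x=-3/2 → posterior Inverse-Gamma(27/2, 1331/8)

1331/116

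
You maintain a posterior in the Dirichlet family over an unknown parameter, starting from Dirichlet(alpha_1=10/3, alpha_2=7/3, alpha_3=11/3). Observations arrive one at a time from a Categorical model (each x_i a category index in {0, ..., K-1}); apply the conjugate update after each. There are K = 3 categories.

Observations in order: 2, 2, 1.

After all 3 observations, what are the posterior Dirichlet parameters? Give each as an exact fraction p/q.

alpha_1=10/3, alpha_2=10/3, alpha_3=17/3

obs 1: x=2 → posterior Dirichlet(10/3, 7/3, 14/3)
obs 2: x=2 → posterior Dirichlet(10/3, 7/3, 17/3)
obs 3: x=1 → posterior Dirichlet(10/3, 10/3, 17/3)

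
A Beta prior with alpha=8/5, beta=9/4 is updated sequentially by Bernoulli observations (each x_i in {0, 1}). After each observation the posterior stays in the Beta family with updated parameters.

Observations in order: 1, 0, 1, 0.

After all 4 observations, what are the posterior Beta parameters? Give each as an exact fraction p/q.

alpha=18/5, beta=17/4

obs 1: x=1 → posterior Beta(13/5, 9/4)
obs 2: x=0 → posterior Beta(13/5, 13/4)
obs 3: x=1 → posterior Beta(18/5, 13/4)
obs 4: x=0 → posterior Beta(18/5, 17/4)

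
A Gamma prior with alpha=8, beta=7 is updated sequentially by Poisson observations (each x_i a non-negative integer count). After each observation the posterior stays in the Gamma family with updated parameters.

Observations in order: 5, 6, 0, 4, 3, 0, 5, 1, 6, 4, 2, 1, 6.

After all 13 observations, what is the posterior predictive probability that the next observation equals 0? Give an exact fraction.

obs 1: x=5 → posterior Gamma(13, 8)
obs 2: x=6 → posterior Gamma(19, 9)
obs 3: x=0 → posterior Gamma(19, 10)
obs 4: x=4 → posterior Gamma(23, 11)
obs 5: x=3 → posterior Gamma(26, 12)
obs 6: x=0 → posterior Gamma(26, 13)
obs 7: x=5 → posterior Gamma(31, 14)
obs 8: x=1 → posterior Gamma(32, 15)
obs 9: x=6 → posterior Gamma(38, 16)
obs 10: x=4 → posterior Gamma(42, 17)
obs 11: x=2 → posterior Gamma(44, 18)
obs 12: x=1 → posterior Gamma(45, 19)
obs 13: x=6 → posterior Gamma(51, 20)

2251799813685248000000000000000000000000000000000000000000000000000/27113403136065099554115585988579201997635873681134933814370583111021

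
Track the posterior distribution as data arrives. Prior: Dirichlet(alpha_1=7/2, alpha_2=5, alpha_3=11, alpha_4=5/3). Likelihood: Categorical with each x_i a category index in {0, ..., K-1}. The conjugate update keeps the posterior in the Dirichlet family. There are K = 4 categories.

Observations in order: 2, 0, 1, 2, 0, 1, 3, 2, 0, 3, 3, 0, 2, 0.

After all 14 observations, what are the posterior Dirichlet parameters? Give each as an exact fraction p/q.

obs 1: x=2 → posterior Dirichlet(7/2, 5, 12, 5/3)
obs 2: x=0 → posterior Dirichlet(9/2, 5, 12, 5/3)
obs 3: x=1 → posterior Dirichlet(9/2, 6, 12, 5/3)
obs 4: x=2 → posterior Dirichlet(9/2, 6, 13, 5/3)
obs 5: x=0 → posterior Dirichlet(11/2, 6, 13, 5/3)
obs 6: x=1 → posterior Dirichlet(11/2, 7, 13, 5/3)
obs 7: x=3 → posterior Dirichlet(11/2, 7, 13, 8/3)
obs 8: x=2 → posterior Dirichlet(11/2, 7, 14, 8/3)
obs 9: x=0 → posterior Dirichlet(13/2, 7, 14, 8/3)
obs 10: x=3 → posterior Dirichlet(13/2, 7, 14, 11/3)
obs 11: x=3 → posterior Dirichlet(13/2, 7, 14, 14/3)
obs 12: x=0 → posterior Dirichlet(15/2, 7, 14, 14/3)
obs 13: x=2 → posterior Dirichlet(15/2, 7, 15, 14/3)
obs 14: x=0 → posterior Dirichlet(17/2, 7, 15, 14/3)

alpha_1=17/2, alpha_2=7, alpha_3=15, alpha_4=14/3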